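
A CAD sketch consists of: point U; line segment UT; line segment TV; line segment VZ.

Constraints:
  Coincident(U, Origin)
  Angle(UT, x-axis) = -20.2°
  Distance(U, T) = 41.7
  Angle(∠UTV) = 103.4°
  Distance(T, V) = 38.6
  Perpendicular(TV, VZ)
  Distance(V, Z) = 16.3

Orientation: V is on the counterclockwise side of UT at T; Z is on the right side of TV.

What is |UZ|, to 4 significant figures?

74.59

U is at the origin; UT runs at -20.2° with length 41.7, so T = 41.7·(cos -20.2°, sin -20.2°) = (39.14, -14.40). ∠UTV = 103.4°, so TV runs at -20.2° + (180° − 103.4°) = 56.40° from the x-axis; with |TV| = 38.6, V = T + 38.6·(cos 56.40°, sin 56.40°) = (60.50, 17.75). The perpendicularity gives VZ at right angles to TV; with |VZ| = 16.3 on the right of TV, Z = V + 16.3·(0.8329, -0.5534) = (74.07, 8.732). Then |UZ| = |Z − U| = 74.59.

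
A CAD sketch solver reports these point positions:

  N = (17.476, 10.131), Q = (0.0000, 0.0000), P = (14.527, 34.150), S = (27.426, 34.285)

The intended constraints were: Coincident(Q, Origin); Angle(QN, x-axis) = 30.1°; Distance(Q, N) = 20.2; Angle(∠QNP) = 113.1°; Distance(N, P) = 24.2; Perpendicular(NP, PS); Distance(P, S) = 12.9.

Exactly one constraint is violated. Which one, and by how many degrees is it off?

Perpendicular(NP, PS) — off by 6.40°.

Q = (0.00, 0.00) ✓; QN at 30.10° ✓; |QN| = 20.20 ✓; ∠QNP = 113.1° ✓; |NP| = 24.20 ✓; ∠(NP, PS) = 96.40° ✗; |PS| = 12.90 ✓.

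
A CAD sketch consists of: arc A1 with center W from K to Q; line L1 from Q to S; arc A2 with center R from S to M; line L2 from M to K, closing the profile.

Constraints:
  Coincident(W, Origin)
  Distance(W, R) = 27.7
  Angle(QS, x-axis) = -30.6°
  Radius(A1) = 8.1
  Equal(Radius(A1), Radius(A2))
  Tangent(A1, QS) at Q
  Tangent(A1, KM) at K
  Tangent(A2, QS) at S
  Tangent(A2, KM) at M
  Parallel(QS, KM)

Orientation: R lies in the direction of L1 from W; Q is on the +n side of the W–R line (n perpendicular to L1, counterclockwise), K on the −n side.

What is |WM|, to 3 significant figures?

28.9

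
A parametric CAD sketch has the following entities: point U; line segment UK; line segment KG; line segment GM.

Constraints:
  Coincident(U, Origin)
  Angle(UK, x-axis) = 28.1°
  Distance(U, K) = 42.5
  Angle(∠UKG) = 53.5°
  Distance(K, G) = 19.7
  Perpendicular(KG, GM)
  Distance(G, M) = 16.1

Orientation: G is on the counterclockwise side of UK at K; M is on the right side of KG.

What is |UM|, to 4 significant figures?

50.57

U is at the origin; UK runs at 28.1° with length 42.5, so K = 42.5·(cos 28.1°, sin 28.1°) = (37.49, 20.02). ∠UKG = 53.5°, so KG runs at 28.1° + (180° − 53.5°) = 154.6° from the x-axis; with |KG| = 19.7, G = K + 19.7·(cos 154.6°, sin 154.6°) = (19.69, 28.47). The perpendicularity gives GM at right angles to KG; with |GM| = 16.1 on the right of KG, M = G + 16.1·(0.4289, 0.9033) = (26.60, 43.01). Then |UM| = |M − U| = 50.57.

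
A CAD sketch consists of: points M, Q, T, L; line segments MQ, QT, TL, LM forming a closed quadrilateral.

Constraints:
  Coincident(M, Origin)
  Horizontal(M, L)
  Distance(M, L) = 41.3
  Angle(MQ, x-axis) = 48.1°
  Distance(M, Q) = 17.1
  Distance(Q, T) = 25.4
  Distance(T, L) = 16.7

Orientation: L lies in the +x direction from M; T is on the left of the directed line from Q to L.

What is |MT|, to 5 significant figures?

39.959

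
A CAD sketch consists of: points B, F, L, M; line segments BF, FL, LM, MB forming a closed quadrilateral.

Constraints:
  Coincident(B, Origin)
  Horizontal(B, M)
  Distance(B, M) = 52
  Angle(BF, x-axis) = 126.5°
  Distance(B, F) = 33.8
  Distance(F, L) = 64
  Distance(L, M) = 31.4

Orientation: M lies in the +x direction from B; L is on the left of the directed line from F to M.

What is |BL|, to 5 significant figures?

53.282

B is at the origin; BM is horizontal with |BM| = 52.0 and M in +x, so M = (52.0, 0). BF runs at 126.5° with |BF| = 33.8, so F = (-20.105, 27.170). L is determined by |FL| = 64.0 and |LM| = 31.4 together: it lies at the intersection of circle(F, 64.0) and circle(M, 31.4). With |FM| = 77.054, the foot of the radical line on FM is 58.708 from F and the perpendicular offset is √(64.0² − 58.708²) = 25.483. Taking the left-of-FM solution: L = (43.818, 30.315).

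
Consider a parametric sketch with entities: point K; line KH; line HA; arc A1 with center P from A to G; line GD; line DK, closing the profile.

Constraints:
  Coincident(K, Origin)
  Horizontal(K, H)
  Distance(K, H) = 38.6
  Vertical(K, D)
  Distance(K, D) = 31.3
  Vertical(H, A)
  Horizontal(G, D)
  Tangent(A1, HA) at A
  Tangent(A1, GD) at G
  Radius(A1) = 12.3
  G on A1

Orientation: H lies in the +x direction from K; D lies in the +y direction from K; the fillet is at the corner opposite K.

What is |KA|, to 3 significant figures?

43.0

The virtual corner opposite K is at (38.6, 31.3). Since A1 is tangent to HA there, PA ⟂ HA and the tangent condition forces PG to be normal to GD, with radius 12.3, so the center P sits 12.3 in from both sides at P = (26.3, 19.0). That places the tangent points at A = (38.6, 19.0) on HA and G = (26.3, 31.3) on GD. Then |KA| = |A − K| = 43.0.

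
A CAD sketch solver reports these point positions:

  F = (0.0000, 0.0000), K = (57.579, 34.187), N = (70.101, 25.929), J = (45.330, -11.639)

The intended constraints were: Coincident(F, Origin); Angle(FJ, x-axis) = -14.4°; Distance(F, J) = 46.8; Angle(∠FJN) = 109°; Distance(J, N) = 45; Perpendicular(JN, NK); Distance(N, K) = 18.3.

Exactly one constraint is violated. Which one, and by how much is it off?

Distance(N, K) = 18.3 — off by 3.30.

F = (0.00, 0.00) ✓; FJ at -14.40° ✓; |FJ| = 46.80 ✓; ∠FJN = 109.0° ✓; |JN| = 45.00 ✓; ∠(JN, NK) = 90.00° ✓; |NK| = 15.00 ✗.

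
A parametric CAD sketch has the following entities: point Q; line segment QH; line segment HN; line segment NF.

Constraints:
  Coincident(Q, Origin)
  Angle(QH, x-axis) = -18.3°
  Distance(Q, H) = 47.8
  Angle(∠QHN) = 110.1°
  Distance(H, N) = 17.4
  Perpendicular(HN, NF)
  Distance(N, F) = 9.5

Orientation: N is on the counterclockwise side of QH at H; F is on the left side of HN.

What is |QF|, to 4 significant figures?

48.96

Q is at the origin; QH runs at -18.3° with length 47.8, so H = 47.8·(cos -18.3°, sin -18.3°) = (45.38, -15.01). ∠QHN = 110.1°, so HN runs at -18.3° + (180° − 110.1°) = 51.60° from the x-axis; with |HN| = 17.4, N = H + 17.4·(cos 51.60°, sin 51.60°) = (56.19, -1.373). The perpendicularity gives NF at right angles to HN; with |NF| = 9.5 on the left of HN, F = N + 9.5·(-0.7837, 0.6211) = (48.75, 4.528). Then |QF| = |F − Q| = 48.96.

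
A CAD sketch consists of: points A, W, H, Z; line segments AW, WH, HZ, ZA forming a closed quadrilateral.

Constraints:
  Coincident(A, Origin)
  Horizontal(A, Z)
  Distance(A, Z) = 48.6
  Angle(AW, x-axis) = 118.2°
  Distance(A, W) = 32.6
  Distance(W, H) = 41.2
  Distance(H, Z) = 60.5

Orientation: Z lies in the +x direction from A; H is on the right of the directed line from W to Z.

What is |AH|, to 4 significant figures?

16.20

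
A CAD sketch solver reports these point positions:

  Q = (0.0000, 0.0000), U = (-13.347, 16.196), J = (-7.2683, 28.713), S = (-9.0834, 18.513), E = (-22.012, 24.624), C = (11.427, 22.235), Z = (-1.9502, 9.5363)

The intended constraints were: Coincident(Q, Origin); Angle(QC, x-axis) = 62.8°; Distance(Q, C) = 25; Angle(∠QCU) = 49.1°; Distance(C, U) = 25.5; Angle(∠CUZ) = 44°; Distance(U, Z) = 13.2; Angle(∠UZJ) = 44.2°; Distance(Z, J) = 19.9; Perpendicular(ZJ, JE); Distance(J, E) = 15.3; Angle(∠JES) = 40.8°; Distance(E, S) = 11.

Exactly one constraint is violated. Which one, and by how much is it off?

Distance(E, S) = 11 — off by 3.30.

Q = (0.00, 0.00) ✓; QC at 62.80° ✓; |QC| = 25.00 ✓; ∠QCU = 49.10° ✓; |CU| = 25.50 ✓; ∠CUZ = 44.00° ✓; |UZ| = 13.20 ✓; ∠UZJ = 44.20° ✓; |ZJ| = 19.90 ✓; ∠(ZJ, JE) = 90.00° ✓; |JE| = 15.30 ✓; ∠JES = 40.80° ✓; |ES| = 14.30 ✗.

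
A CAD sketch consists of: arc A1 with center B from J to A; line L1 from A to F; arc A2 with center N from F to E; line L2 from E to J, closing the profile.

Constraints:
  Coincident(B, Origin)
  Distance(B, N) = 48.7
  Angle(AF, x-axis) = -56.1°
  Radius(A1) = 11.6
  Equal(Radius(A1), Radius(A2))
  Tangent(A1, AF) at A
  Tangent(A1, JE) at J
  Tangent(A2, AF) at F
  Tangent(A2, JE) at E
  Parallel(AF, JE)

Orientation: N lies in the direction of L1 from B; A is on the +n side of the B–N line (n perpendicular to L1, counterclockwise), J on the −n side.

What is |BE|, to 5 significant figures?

50.062

Tangency of A1 to both parallel lines with radius 11.6 puts A and J at B ± 11.6·n: A = (9.6281, 6.4698), J = (-9.6281, -6.4698). Equal radii place F and E the same way about N: F = N + 11.6·n = (36.790, -33.952), E = N − 11.6·n = (17.534, -46.891). Then |BE| = |E − B| = 50.062.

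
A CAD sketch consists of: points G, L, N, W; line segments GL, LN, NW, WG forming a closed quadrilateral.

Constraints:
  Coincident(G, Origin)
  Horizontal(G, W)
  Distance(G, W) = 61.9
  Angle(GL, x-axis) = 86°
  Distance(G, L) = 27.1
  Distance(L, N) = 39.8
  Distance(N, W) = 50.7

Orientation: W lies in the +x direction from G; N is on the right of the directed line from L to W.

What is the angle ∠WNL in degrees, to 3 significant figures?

92.5°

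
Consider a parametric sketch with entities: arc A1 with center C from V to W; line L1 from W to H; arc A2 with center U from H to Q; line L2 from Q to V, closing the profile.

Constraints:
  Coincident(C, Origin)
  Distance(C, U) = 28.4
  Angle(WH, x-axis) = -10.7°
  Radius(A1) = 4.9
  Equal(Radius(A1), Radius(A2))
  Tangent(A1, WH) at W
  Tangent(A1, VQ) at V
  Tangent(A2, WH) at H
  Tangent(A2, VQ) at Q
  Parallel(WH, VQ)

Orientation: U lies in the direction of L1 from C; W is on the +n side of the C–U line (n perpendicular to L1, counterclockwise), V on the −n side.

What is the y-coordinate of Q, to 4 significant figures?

-10.09

Tangency of A1 to both parallel lines with radius 4.9 puts W and V at C ± 4.9·n: W = (0.9098, 4.815), V = (-0.9098, -4.815). Equal radii place H and Q the same way about U: H = U + 4.9·n = (28.82, -0.4581), Q = U − 4.9·n = (27.00, -10.09). So Q.y = -10.09.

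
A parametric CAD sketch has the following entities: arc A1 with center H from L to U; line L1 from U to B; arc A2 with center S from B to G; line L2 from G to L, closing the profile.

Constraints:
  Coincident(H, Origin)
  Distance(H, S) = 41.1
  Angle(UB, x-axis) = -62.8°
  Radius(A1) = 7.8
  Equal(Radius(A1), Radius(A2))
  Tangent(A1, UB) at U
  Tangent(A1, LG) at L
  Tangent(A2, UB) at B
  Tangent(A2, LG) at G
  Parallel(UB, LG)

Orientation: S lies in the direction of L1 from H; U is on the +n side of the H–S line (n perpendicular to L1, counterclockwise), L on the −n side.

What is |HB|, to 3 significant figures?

41.8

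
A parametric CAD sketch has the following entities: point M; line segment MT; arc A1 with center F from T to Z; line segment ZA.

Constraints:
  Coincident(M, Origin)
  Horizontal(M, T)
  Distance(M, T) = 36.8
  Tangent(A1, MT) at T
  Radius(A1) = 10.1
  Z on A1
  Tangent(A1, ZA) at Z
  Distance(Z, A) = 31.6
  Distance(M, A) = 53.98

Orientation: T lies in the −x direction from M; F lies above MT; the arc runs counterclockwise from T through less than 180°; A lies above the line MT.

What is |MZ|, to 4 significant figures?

29.40

Checks: ∠(FT, TM) = 90.00° ✓; |FT| = 10.10 ✓; |FZ| = 10.10 ✓; ∠(FZ, ZA) = 90.00° ✓; |ZA| = 31.60 ✓; |MA| = 53.98 ✓.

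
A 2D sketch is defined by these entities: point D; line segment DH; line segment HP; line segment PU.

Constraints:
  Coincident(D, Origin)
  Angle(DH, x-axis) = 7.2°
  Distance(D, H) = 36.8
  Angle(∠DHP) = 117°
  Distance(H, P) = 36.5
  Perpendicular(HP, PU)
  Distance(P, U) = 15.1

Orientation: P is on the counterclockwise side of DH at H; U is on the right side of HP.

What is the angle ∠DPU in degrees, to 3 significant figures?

122°

∠DHP = 117.0°, so HP runs at 7.2° + (180° − 117.0°) = 70.2° from the x-axis; with |HP| = 36.5, P = H + 36.5·(cos 70.2°, sin 70.2°) = (48.9, 39.0). HP is perpendicular to PU; with |PU| = 15.1 on the right of HP, U = P + 15.1·(0.941, -0.339) = (63.1, 33.8). Then cos ∠DPU = PD·PU / (|PD||PU|), giving 122°.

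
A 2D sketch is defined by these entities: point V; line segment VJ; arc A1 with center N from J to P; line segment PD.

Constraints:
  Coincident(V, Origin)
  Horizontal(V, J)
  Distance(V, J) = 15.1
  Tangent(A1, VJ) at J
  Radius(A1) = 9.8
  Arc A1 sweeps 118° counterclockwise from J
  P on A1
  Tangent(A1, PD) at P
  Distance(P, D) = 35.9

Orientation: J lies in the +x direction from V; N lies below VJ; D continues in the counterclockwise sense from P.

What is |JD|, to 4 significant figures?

46.82

V is at the origin; VJ is horizontal with |VJ| = 15.1 and J on the +x side, so J = (15.10, 0.000). Since A1 is tangent to VJ there, NJ ⟂ VJ, so N = J + (0, -9.8) = (15.10, -9.800). On A1, J sits at bearing 90° from N; a 118° counterclockwise sweep puts P at bearing 208°, so P = N + 9.8·(cos 208°, sin 208°) = (6.447, -14.40). The tangent condition forces NP to be normal to PD, so PD runs along (−sin 208°, cos 208°); with |PD| = 35.9, D = (23.30, -46.10). Then |JD| = |D − J| = 46.82.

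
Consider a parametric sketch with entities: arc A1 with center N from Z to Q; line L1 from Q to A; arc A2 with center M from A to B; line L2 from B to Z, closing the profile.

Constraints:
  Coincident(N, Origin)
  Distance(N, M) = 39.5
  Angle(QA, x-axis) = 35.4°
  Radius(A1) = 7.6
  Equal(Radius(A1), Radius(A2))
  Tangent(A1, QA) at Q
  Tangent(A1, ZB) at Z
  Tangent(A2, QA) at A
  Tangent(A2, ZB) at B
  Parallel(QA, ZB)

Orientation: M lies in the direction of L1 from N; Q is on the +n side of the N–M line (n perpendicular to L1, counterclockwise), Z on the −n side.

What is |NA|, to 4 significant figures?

40.22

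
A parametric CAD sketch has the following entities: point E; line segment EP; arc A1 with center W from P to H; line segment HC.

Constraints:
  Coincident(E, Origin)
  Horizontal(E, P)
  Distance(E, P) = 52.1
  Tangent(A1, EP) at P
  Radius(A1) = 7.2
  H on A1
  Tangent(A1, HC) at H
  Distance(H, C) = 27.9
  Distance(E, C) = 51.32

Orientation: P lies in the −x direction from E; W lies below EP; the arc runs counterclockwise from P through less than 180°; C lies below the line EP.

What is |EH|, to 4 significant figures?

58.77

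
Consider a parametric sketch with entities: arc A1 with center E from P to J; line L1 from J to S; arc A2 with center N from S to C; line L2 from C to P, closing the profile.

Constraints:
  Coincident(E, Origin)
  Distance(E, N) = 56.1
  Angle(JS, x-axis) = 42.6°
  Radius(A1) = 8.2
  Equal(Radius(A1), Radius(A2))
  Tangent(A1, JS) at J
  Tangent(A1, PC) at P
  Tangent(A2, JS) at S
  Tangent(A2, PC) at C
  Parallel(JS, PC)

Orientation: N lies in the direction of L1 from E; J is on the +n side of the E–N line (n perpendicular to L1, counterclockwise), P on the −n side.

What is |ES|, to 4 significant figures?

56.70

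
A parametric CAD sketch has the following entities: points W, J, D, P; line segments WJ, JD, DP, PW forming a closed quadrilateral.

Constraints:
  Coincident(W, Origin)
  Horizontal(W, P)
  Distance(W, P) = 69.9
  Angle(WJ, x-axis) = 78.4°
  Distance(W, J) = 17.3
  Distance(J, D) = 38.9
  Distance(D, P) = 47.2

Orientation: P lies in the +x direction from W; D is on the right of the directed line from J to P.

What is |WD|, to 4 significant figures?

29.52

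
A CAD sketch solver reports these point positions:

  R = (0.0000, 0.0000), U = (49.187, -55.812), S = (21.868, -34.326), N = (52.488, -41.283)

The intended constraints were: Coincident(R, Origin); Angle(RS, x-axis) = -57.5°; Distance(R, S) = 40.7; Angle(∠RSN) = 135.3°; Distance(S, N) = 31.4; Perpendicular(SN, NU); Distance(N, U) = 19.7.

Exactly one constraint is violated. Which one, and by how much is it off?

Distance(N, U) = 19.7 — off by 4.80.

R = (0.00, 0.00) ✓; RS at -57.50° ✓; |RS| = 40.70 ✓; ∠RSN = 135.3° ✓; |SN| = 31.40 ✓; ∠(SN, NU) = 90.00° ✓; |NU| = 14.90 ✗.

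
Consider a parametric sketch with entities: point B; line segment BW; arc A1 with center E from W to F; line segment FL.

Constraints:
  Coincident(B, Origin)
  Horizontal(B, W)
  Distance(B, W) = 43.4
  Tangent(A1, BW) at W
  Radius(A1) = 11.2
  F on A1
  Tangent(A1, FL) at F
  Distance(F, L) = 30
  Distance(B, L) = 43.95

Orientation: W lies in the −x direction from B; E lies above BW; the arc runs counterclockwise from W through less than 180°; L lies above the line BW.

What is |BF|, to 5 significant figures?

33.632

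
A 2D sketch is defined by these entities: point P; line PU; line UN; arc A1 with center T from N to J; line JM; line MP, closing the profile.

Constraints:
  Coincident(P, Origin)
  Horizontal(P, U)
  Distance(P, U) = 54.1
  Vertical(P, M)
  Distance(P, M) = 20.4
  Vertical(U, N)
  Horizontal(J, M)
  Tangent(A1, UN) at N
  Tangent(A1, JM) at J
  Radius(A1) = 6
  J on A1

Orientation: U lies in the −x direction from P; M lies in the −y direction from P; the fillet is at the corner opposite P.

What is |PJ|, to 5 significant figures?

52.247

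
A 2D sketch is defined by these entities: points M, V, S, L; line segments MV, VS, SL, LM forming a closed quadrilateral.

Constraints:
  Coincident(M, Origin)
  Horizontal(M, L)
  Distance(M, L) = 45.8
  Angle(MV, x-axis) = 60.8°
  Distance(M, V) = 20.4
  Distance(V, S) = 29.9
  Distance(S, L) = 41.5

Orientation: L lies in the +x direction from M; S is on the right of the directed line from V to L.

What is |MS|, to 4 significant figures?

13.28

M is at the origin; ML is horizontal with |ML| = 45.8 and L in +x, so L = (45.8, 0). MV runs at 60.8° with |MV| = 20.4, so V = (9.952, 17.81). S is determined by |VS| = 29.9 and |SL| = 41.5 together: it lies at the intersection of circle(V, 29.9) and circle(L, 41.5). With |VL| = 40.03, the foot of the radical line on VL is 9.668 from V and the perpendicular offset is √(29.9² − 9.668²) = 28.29. Taking the right-of-VL solution: S = (6.023, -11.83).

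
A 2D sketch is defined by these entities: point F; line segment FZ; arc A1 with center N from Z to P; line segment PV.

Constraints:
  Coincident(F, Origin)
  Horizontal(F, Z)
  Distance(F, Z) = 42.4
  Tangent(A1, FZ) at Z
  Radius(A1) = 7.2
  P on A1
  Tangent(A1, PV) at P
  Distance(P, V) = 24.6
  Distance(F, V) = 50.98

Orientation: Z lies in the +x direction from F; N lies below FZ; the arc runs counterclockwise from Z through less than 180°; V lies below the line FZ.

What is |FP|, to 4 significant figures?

36.26

Checks: |NP| = 7.200 ✓; ∠(NP, PV) = 90.00° ✓; |PV| = 24.60 ✓; |FV| = 50.98 ✓.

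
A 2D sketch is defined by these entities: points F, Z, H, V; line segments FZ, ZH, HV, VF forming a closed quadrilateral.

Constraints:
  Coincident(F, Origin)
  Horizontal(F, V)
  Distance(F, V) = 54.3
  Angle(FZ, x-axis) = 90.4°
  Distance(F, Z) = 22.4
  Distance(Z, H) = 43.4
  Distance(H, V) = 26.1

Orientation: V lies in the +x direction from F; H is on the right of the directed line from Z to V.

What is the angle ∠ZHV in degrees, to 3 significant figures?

113°

F is at the origin; FV is horizontal with |FV| = 54.3 and V in +x, so V = (54.3, 0). FZ runs at 90.4° with |FZ| = 22.4, so Z = (-0.156, 22.4). H is determined by |ZH| = 43.4 and |HV| = 26.1 together: it lies at the intersection of circle(Z, 43.4) and circle(V, 26.1). With |ZV| = 58.9, the foot of the radical line on ZV is 39.7 from Z and the perpendicular offset is √(43.4² − 39.7²) = 17.6. Taking the right-of-ZV solution: H = (29.8, -9.00).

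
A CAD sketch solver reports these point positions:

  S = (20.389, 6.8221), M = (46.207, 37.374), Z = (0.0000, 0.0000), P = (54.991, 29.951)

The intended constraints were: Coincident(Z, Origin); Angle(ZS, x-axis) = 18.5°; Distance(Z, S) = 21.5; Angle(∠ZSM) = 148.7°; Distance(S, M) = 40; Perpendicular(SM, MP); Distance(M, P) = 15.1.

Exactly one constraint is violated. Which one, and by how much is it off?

Distance(M, P) = 15.1 — off by 3.60.

Z = (0.00, 0.00) ✓; ZS at 18.50° ✓; |ZS| = 21.50 ✓; ∠ZSM = 148.7° ✓; |SM| = 40.00 ✓; ∠(SM, MP) = 90.00° ✓; |MP| = 11.50 ✗.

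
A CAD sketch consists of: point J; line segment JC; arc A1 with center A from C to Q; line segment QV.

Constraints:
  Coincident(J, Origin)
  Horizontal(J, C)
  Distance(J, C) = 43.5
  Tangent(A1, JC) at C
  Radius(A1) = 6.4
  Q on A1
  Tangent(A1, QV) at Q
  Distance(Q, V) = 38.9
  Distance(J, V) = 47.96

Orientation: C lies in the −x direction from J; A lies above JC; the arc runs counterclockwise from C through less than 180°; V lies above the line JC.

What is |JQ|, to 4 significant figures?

37.70

J is at the origin; J and C share the same y with |JC| = 43.5 and C on the −x side, so C = (-43.50, 0.000). The tangent condition forces AC to be normal to JC, so A = C + (0, 6.4) = (-43.50, 6.400). Since AQ ⟂ QV (tangency), |AV| = √(6.4² + 38.9²) = 39.42 regardless of where Q sits on A1. So V lies on both circle(J, 47.96) and circle(A, 39.42); the above-JC intersection is V = (-24.75, 41.08). Q is the foot of the tangent from V: Q = (-37.45, 4.311).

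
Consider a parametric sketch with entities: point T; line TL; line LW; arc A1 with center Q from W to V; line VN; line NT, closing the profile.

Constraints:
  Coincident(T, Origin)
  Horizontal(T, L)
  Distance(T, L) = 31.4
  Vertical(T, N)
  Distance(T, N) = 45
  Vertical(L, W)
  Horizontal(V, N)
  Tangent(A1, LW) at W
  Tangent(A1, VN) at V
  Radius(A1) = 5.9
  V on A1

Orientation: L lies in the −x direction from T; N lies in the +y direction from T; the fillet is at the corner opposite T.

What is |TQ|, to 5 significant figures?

46.680

T and N share the same x with |TN| = 45.0 and N on the +y side, so N = (0.0000, 45.000). The virtual corner opposite T is at (-31.400, 45.000). The tangent condition forces QW to be normal to LW and A1 meets VN tangentially, so QV is at right angles to VN, with radius 5.9, so the center Q sits 5.9 in from both sides at Q = (-25.500, 39.100). Then |TQ| = |Q − T| = 46.680.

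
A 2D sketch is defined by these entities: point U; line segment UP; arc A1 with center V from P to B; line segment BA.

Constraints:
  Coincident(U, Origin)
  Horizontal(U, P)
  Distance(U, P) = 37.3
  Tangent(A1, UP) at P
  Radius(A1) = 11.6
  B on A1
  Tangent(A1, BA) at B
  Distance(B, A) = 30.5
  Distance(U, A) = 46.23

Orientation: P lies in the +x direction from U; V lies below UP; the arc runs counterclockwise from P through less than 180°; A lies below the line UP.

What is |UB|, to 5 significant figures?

27.741

U is at the origin; UP is horizontal with |UP| = 37.3 and P on the +x side, so P = (37.300, 0.0000). Since A1 is tangent to UP there, VP ⟂ UP, so V = P + (0, -11.6) = (37.300, -11.600). Since VB ⟂ BA (tangency), |VA| = √(11.6² + 30.5²) = 32.631 regardless of where B sits on A1. So A lies on both circle(U, 46.23) and circle(V, 32.631); the below-UP intersection is A = (22.222, -40.539). B is the foot of the tangent from A: B = (25.779, -10.247).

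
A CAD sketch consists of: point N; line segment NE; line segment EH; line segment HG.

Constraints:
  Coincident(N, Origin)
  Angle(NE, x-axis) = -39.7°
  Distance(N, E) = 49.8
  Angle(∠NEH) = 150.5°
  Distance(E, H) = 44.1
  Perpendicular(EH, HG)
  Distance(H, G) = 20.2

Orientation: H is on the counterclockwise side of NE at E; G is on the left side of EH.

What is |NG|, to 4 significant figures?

87.55

N is at the origin; NE runs at -39.7° with length 49.8, so E = 49.8·(cos -39.7°, sin -39.7°) = (38.32, -31.81). ∠NEH = 150.5°, so EH runs at -39.7° + (180° − 150.5°) = -10.20° from the x-axis; with |EH| = 44.1, H = E + 44.1·(cos -10.20°, sin -10.20°) = (81.72, -39.62). EH ⟂ HG; with |HG| = 20.2 on the left of EH, G = H + 20.2·(0.1771, 0.9842) = (85.30, -19.74). Then |NG| = |G − N| = 87.55.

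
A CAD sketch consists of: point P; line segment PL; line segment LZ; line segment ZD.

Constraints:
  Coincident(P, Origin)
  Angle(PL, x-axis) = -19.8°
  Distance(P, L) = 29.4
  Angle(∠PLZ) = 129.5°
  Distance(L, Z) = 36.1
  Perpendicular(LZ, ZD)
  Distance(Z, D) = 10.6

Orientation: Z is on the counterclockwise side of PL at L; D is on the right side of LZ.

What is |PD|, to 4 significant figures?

64.12

∠PLZ = 129.5°, so LZ runs at -19.8° + (180° − 129.5°) = 30.70° from the x-axis; with |LZ| = 36.1, Z = L + 36.1·(cos 30.70°, sin 30.70°) = (58.70, 8.472). LZ ⟂ ZD; with |ZD| = 10.6 on the right of LZ, D = Z + 10.6·(0.5105, -0.8599) = (64.11, -0.6427). Then |PD| = |D − P| = 64.12.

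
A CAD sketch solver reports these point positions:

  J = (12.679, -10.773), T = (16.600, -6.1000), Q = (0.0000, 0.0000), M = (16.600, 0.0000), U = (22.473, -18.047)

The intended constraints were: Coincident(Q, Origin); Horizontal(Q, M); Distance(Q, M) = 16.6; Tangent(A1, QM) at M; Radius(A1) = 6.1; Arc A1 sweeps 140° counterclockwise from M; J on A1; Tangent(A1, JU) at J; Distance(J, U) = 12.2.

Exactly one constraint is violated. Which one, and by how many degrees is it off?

Tangent(A1, JU) at J — off by 3.40°.

Q = (0.00, 0.00) ✓; Q.y = 0.00, M.y = 0.00 ✓; |QM| = 16.60 ✓; ∠(TM, MQ) = 90.00° ✓; |TM| = 6.100 ✓; bearing(T→J) − bearing(T→M) = 140.0° ✓; |TJ| = 6.100 ✓; ∠(TJ, JU) = 86.60° ✗; |JU| = 12.20 ✓.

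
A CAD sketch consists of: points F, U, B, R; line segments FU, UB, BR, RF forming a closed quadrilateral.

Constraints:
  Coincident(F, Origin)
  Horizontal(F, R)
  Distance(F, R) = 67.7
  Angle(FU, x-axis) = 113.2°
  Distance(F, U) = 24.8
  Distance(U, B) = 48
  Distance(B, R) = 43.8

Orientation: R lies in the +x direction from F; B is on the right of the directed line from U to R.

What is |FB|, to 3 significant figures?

27.1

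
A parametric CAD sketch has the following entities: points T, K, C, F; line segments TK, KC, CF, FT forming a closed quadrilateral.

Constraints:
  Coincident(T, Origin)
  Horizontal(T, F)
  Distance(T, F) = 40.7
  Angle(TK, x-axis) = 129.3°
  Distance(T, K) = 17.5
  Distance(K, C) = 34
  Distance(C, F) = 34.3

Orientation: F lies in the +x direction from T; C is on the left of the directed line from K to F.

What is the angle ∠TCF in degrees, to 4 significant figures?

73.31°

Checks: T = (0.00, 0.00) ✓; |KC| = 34.00 ✓; |CF| = 34.30 ✓.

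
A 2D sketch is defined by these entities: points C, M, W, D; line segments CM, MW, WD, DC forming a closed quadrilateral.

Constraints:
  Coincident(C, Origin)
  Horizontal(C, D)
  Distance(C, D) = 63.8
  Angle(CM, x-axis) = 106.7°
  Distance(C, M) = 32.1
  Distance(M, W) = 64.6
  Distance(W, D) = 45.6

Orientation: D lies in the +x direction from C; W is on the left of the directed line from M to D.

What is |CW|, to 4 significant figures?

69.90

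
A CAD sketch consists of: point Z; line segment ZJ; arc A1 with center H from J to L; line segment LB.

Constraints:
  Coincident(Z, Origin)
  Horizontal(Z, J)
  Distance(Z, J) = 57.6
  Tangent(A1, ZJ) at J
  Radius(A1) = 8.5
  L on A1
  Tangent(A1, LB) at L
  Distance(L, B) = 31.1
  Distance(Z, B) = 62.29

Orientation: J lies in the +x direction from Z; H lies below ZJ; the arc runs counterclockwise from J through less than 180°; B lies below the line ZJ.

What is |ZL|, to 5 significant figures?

49.795

Checks: |HL| = 8.500 ✓; ∠(HL, LB) = 90.00° ✓; |LB| = 31.10 ✓; |ZB| = 62.29 ✓.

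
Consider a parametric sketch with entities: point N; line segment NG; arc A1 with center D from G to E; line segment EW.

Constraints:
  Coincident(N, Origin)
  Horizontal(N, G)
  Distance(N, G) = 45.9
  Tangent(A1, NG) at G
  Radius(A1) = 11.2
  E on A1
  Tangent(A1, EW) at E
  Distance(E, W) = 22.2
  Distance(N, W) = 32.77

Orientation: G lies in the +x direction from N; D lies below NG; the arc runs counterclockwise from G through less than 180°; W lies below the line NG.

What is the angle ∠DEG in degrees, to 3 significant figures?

63.0°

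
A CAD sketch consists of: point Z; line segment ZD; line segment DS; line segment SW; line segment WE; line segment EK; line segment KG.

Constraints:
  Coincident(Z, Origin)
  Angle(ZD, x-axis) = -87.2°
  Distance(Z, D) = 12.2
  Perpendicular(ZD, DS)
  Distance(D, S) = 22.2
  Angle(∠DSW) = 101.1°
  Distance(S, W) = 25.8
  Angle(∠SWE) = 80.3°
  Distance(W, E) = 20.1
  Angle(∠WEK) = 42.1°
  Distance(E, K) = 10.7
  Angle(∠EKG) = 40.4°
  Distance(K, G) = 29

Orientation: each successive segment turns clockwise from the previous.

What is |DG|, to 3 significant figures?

48.7

∠WEK = 42.1° gives EK at -134° from the x-axis; with |EK| = 10.7, K = (-15.1, 5.51). ∠EKG = 40.4° gives KG at 86.7° from the x-axis; with |KG| = 29.0, G = (-13.5, 34.5). Then |DG| = |G − D| = 48.7.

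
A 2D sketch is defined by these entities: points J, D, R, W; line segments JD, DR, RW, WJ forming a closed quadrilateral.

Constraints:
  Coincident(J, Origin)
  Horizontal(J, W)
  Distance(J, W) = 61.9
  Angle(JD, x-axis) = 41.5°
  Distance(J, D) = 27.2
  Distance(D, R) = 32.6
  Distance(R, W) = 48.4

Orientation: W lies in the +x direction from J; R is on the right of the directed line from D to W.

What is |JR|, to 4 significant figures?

21.15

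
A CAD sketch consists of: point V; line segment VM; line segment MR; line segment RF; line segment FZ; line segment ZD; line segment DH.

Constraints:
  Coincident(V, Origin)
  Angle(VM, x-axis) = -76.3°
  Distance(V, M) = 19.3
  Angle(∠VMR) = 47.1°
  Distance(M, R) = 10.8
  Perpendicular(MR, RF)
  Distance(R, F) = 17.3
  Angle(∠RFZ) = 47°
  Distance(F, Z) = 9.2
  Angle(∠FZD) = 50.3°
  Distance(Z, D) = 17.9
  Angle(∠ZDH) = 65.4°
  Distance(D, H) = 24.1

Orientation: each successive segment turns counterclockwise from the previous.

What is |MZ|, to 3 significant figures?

11.8

V is at the origin; VM runs at -76.3° with length 19.3, so M = (4.57, -18.8). ∠VMR = 47.1° gives MR at 56.6° from the x-axis; with |MR| = 10.8, R = (10.5, -9.73). MR ⟂ RF, so RF runs at 147°; with |RF| = 17.3, F = (-3.93, -0.211). ∠RFZ = 47.0° gives FZ at -80.4° from the x-axis; with |FZ| = 9.2, Z = (-2.39, -9.28). Then |MZ| = |Z − M| = 11.8.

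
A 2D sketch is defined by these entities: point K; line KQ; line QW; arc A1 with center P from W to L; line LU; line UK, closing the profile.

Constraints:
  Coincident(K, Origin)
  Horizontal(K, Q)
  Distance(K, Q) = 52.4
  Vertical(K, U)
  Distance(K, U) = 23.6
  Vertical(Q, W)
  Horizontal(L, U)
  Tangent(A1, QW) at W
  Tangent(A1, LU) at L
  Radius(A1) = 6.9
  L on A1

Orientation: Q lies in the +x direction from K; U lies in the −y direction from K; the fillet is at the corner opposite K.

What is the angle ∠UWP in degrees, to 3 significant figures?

7.50°

The virtual corner opposite K is at (52.4, -23.6). Tangency of A1 to QW means the radius PW is perpendicular to QW and the tangent condition forces PL to be normal to LU, with radius 6.9, so the center P sits 6.9 in from both sides at P = (45.5, -16.7). That places the tangent points at W = (52.4, -16.7) on QW and L = (45.5, -23.6) on LU. Then cos ∠UWP = WU·WP / (|WU||WP|), giving 7.50°.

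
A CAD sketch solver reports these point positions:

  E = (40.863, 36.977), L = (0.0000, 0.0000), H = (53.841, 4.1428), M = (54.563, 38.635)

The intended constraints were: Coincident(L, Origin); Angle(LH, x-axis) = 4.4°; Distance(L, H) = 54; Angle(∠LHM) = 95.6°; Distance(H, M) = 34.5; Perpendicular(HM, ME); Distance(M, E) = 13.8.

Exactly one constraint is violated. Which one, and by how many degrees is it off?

Perpendicular(HM, ME) — off by 8.10°.

L = (0.00, 0.00) ✓; LH at 4.400° ✓; |LH| = 54.00 ✓; ∠LHM = 95.60° ✓; |HM| = 34.50 ✓; ∠(HM, ME) = 98.10° ✗; |ME| = 13.80 ✓.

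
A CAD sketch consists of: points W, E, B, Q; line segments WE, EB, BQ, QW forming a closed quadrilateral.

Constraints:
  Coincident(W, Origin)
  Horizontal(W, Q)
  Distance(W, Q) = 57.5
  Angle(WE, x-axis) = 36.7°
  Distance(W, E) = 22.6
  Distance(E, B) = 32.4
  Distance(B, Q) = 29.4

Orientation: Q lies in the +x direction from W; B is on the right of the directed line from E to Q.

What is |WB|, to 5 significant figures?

36.037

Checks: |EB| = 32.40 ✓; |BQ| = 29.40 ✓.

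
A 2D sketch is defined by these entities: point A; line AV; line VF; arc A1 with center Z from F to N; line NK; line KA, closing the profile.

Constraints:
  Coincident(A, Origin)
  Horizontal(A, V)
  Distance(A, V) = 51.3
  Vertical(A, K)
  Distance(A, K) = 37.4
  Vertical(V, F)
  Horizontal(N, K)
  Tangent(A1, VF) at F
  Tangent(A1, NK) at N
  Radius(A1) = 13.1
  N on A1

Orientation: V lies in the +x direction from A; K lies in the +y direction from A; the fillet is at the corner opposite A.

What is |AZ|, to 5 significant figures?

45.274

A is at the origin; A and V share the same y with |AV| = 51.3 and V on the +x side, so V = (51.300, 0.0000). AK is vertical with |AK| = 37.4 and K on the +y side, so K = (0.0000, 37.400). The virtual corner opposite A is at (51.300, 37.400). Tangency of A1 to VF means the radius ZF is perpendicular to VF and the tangent condition forces ZN to be normal to NK, with radius 13.1, so the center Z sits 13.1 in from both sides at Z = (38.200, 24.300). Then |AZ| = |Z − A| = 45.274.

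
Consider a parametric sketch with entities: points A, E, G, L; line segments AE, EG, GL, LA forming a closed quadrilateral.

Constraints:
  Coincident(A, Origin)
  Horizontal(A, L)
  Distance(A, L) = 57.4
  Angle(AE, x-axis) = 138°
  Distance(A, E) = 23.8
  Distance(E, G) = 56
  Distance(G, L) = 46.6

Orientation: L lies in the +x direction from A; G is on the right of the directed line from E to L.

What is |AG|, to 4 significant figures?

32.51

A is at the origin; AL is horizontal with |AL| = 57.4 and L in +x, so L = (57.4, 0). AE runs at 138.0° with |AE| = 23.8, so E = (-17.69, 15.93). G is determined by |EG| = 56.0 and |GL| = 46.6 together: it lies at the intersection of circle(E, 56.0) and circle(L, 46.6). With |EL| = 76.76, the foot of the radical line on EL is 44.66 from E and the perpendicular offset is √(56.0² − 44.66²) = 33.78. Taking the right-of-EL solution: G = (18.99, -26.39).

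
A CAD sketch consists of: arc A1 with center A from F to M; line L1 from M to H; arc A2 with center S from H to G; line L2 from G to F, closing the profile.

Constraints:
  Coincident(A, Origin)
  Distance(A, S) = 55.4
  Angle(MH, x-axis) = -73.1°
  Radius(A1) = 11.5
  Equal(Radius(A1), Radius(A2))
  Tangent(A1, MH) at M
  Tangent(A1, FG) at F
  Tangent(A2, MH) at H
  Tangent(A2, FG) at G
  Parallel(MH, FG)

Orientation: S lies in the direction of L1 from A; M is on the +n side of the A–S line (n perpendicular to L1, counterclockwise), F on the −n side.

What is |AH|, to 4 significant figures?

56.58

Tangency of A1 to both parallel lines with radius 11.5 puts M and F at A ± 11.5·n: M = (11.00, 3.343), F = (-11.00, -3.343). Equal radii place H and G the same way about S: H = S + 11.5·n = (27.11, -49.66), G = S − 11.5·n = (5.102, -56.35). Then |AH| = |H − A| = 56.58.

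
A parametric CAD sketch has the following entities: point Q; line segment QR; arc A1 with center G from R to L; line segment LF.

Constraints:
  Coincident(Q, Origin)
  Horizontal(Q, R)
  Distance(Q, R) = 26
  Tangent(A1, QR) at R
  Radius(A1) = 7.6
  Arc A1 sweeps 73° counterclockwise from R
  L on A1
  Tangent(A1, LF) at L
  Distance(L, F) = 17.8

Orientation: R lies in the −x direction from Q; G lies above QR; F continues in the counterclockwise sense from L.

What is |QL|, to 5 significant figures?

19.489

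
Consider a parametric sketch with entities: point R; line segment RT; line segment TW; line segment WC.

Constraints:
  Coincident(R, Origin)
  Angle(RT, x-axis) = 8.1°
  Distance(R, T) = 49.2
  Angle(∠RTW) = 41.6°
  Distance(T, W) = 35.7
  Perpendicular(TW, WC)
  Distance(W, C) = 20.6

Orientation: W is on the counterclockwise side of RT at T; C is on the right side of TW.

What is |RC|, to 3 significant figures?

53.3

R is at the origin; RT runs at 8.1° with length 49.2, so T = 49.2·(cos 8.1°, sin 8.1°) = (48.7, 6.93). ∠RTW = 41.6°, so TW runs at 8.1° + (180° − 41.6°) = 146° from the x-axis; with |TW| = 35.7, W = T + 35.7·(cos 146°, sin 146°) = (18.9, 26.6). TW is perpendicular to WC; with |WC| = 20.6 on the right of TW, C = W + 20.6·(0.552, 0.834) = (30.3, 43.8). Then |RC| = |C − R| = 53.3.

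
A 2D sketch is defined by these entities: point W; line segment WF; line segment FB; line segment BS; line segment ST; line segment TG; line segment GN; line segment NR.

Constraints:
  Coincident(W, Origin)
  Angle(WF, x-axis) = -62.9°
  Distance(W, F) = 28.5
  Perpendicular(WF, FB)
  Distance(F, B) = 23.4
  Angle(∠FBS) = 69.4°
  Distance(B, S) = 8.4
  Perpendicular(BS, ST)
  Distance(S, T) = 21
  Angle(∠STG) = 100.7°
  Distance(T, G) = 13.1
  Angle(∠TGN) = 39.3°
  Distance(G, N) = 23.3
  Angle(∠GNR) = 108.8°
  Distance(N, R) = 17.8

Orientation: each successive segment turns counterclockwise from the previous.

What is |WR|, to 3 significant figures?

7.81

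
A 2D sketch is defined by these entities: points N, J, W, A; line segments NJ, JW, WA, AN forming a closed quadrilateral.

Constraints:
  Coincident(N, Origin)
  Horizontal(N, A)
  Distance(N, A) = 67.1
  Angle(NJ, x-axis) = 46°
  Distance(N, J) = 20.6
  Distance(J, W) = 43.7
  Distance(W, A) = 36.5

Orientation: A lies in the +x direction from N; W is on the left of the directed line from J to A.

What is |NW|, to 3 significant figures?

63.4

N is at the origin; NA is horizontal with |NA| = 67.1 and A in +x, so A = (67.1, 0). NJ runs at 46.0° with |NJ| = 20.6, so J = (14.3, 14.8). W is determined by |JW| = 43.7 and |WA| = 36.5 together: it lies at the intersection of circle(J, 43.7) and circle(A, 36.5). With |JA| = 54.8, the foot of the radical line on JA is 32.7 from J and the perpendicular offset is √(43.7² − 32.7²) = 29.0. Taking the left-of-JA solution: W = (53.6, 33.9).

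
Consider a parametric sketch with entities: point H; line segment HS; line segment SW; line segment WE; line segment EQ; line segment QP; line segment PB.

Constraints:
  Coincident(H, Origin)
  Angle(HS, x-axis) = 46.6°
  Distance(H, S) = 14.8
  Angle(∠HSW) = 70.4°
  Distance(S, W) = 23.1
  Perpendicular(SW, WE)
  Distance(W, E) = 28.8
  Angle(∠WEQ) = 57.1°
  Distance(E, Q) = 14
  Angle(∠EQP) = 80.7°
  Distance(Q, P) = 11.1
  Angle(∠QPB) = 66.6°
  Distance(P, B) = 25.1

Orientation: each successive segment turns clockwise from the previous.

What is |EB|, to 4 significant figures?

9.289

H is at the origin; HS runs at 46.6° with length 14.8, so S = (10.17, 10.75). ∠HSW = 70.4° gives SW at -63.00° from the x-axis; with |SW| = 23.1, W = (20.66, -9.829). SW ⟂ WE, so WE runs at -153.0°; with |WE| = 28.8, E = (-5.005, -22.90). ∠WEQ = 57.1° gives EQ at 84.10° from the x-axis; with |EQ| = 14.0, Q = (-3.566, -8.978). ∠EQP = 80.7° gives QP at -15.20° from the x-axis; with |QP| = 11.1, P = (7.146, -11.89). ∠QPB = 66.6° gives PB at -128.6° from the x-axis; with |PB| = 25.1, B = (-8.514, -31.50). Then |EB| = |B − E| = 9.289.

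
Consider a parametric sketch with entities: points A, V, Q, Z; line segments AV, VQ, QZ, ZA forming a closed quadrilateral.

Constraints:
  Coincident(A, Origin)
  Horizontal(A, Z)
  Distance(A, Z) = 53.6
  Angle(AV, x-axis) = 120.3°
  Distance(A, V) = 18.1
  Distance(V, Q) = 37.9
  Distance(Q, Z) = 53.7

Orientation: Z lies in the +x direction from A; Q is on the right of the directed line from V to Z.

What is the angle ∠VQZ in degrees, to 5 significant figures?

88.021°

A is at the origin; AZ is horizontal with |AZ| = 53.6 and Z in +x, so Z = (53.6, 0). AV runs at 120.3° with |AV| = 18.1, so V = (-9.1319, 15.627). Q is determined by |VQ| = 37.9 and |QZ| = 53.7 together: it lies at the intersection of circle(V, 37.9) and circle(Z, 53.7). With |VZ| = 64.649, the foot of the radical line on VZ is 21.131 from V and the perpendicular offset is √(37.9² − 21.131²) = 31.462. Taking the right-of-VZ solution: Q = (3.7673, -20.010).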